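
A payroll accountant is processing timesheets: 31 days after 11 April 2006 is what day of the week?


Start: 2006-04-11 (Tuesday)
Step 1 - find target date: add 31 days
  2006-04-11 + 31 days = 2006-05-12
Step 2 - day of week:
  31 mod 7 = 3
  Tuesday + 3 days -> Friday
Result: Friday (2006-05-12)

Friday


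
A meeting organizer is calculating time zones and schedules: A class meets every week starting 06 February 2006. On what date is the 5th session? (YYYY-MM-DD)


First occurrence: 2006-02-06 (occurrence 1)
Each occurrence is 7 days after the previous.
Occurrence 5 is 4 weeks after the first.
4 weeks = 28 days
2006-02-06 + 28 days = 2006-03-06

2006-03-06


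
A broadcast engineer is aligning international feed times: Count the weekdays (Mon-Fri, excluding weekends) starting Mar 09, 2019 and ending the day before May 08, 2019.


Start: 2019-03-09 (Saturday)
End (exclusive): 2019-05-08 (Wednesday)
Total calendar days: 60
Full weeks: 60 // 7 = 8 -> 40 weekdays
Remaining 4 days starting on Saturday:
  Sat(-), Sun(-), Mon(w), Tue(w) -> 2 weekdays
Total business days: 40 + 2 = 42

42


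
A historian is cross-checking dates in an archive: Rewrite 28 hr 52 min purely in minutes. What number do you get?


Hours: 28
Extra minutes: 52
Minutes per hour: 60
Hours to minutes: 28 x 60 = 1680
Total: 1680 + 52 = 1732

1732


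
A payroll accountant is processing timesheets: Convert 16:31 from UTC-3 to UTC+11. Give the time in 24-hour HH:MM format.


Local time: 16:31 at UTC-3 (offset -3h)
Target zone: UTC+11 (offset 11h)
Difference: 11 - (-3) = 14 hours
Calculation: 16 + (14) = 30
Wraparound: (30) mod 24 = 6
Result: 06:31

06:31


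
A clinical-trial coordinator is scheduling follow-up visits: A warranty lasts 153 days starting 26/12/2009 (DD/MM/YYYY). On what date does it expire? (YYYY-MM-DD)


Start: 2009-12-26
Adding 153 days
Days remaining in December: 5
After December: 148 days still to add
January 2010: 31 days, 117 remaining
February 2010: 28 days, 89 remaining
March 2010: 31 days, 58 remaining
April 2010: 30 days, 28 remaining
Result: 2010-05-28

2010-05-28


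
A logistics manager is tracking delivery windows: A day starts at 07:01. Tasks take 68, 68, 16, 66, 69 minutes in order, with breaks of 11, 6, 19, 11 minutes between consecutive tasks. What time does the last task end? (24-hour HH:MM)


Start: 07:01 = 421 min from midnight
  after task 1 (68 min): 08:09
  after break (11 min): 08:20
  after task 2 (68 min): 09:28
  after break (6 min): 09:34
  after task 3 (16 min): 09:50
  after break (19 min): 10:09
  after task 4 (66 min): 11:15
  after break (11 min): 11:26
  after task 5 (69 min): 12:35
Total elapsed: 334 minutes
End time: 12:35

12:35


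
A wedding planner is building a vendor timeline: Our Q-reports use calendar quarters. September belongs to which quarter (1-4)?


Month: September (month 9)
Q1: January-March (months 1-3)
Q2: April-June (months 4-6)
Q3: July-September (months 7-9)
Q4: October-December (months 10-12)
Month 9 falls in Q3

3


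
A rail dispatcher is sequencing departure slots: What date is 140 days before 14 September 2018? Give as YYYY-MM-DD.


Start: 2018-09-14
Subtracting 140 days
Days already passed in September: 14
After going back through September: 126 more days to subtract
August 2018: 31 days, 95 remaining
July 2018: 31 days, 64 remaining
June 2018: 30 days, 34 remaining
May 2018: 31 days, 3 remaining
Result: 2018-04-27

2018-04-27


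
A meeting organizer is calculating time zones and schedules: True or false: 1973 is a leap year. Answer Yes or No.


Year: 1973
Divisible by 4? 1973 / 4 = 493.25 -> No
Not divisible by 4, so NOT a leap year

No


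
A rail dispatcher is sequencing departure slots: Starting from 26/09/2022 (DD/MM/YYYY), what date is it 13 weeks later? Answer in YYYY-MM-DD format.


Start: 2022-09-26
Weeks to add: 13
Convert to days: 13 x 7 = 91 days
Add 91 days to 2022-09-26
Result: 2022-12-26

2022-12-26


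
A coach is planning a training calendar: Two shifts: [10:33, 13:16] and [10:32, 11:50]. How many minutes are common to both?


Interval A: [633, 796] minutes from midnight
Interval B: [632, 710] minutes from midnight
Overlap start = max(633, 632) = 633
Overlap end = min(796, 710) = 710
Overlap = 710 - 633 = 77 minutes

77


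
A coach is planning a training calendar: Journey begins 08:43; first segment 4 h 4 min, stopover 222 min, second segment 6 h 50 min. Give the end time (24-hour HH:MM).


Depart: 08:43
Leg 1: +244 min -> 12:47
Layover: +222 min -> 16:29
Leg 2: +410 min -> 23:19
Total travel: 876 minutes = 14h 36m
Arrival: 23:19

23:19


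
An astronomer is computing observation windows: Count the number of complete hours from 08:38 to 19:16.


Start: 08:38
End: 19:16
Hour difference: 19 - 8 = 11 hours
Minute difference: 16 - 38 = -22 minutes
Total minutes: 638
Complete hours: 638 / 60 = 10 (remainder 38)

10


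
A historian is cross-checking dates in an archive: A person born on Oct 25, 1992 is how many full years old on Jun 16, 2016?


Birth: 1992-10-25
Reference: 2016-06-16
Year difference: 2016 - 1992 = 24
Has birthday (10-25) occurred by 06-16? No
Birthday not yet reached this year -> subtract 1
Age in full years: 23

23


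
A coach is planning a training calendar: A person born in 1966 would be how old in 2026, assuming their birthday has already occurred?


Birth year: 1966
Current year: 2026
Age = current year - birth year
Age = 2026 - 1966 = 60

60


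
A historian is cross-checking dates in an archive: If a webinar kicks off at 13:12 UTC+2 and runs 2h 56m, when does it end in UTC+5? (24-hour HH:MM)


Start: 13:12 in UTC+2
Step 1 - add duration:
  minutes: 12 + 56 = 68 (carry 1h)
  hours: 13 + 2 + 1 = 16
  end in UTC+2: 16:08
Step 2 - convert UTC+2 -> UTC+5:
  offset difference: 5 - (2) = 3 hours
  16 + (3) = 19 -> mod 24 = 19
Result: 19:08 in UTC+5

19:08


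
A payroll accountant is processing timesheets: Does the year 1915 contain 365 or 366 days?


Year: 1915
Check leap year rules:
Divisible by 4? No
1915 is not a leap year
Days: 365

365


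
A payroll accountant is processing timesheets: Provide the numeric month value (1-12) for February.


Calendar month order:
1. January
2. February <--
3. March
February is month number 2

2


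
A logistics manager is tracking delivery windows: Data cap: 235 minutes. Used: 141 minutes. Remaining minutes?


Total budget: 235 minutes
Time used: 141 minutes
Remaining: 235 - 141 = 94 minutes
Percent used: 60.0%
Percent remaining: 40.0%

94


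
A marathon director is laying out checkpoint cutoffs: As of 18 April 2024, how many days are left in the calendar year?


Start: April 18, 2024
End: December 31, 2024
Days left in April: 12
May: 31
June: 30
July: 31
August: 31
... plus remaining months
Sum of remaining months: 245
Total: 12 + 245 = 257

257


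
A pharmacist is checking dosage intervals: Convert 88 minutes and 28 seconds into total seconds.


Minutes: 88
Seconds: 28
Convert minutes to seconds: 88 x 60 = 5280
Add remaining seconds: 5280 + 28 = 5308

5308


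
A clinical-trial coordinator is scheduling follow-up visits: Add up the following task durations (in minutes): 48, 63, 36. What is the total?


Durations: 48, 63, 36
Running sum: 48
+ 63 = 111
+ 36 = 147
Total duration: 147 minutes
That is 2 hours and 27 minutes

147


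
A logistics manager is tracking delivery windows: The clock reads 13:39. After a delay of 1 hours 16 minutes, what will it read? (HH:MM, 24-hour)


Start time: 13:39
Adding: 1 hours 16 minutes
Minutes: 39 + 16 = 55
Hours: 13 + 1 + 0 = 14
Result: 14:55

14:55


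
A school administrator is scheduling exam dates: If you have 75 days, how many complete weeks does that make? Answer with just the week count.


Total days: 75
Days per week: 7
Division: 75 / 7 = 10 remainder 5
Complete weeks: 10
Remaining days: 5

10


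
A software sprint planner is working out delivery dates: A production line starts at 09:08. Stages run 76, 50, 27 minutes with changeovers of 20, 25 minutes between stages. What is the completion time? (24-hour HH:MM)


Start: 09:08 = 548 min from midnight
  after task 1 (76 min): 10:24
  after break (20 min): 10:44
  after task 2 (50 min): 11:34
  after break (25 min): 11:59
  after task 3 (27 min): 12:26
Total elapsed: 198 minutes
End time: 12:26

12:26


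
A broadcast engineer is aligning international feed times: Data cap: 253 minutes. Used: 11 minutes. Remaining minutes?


Total budget: 253 minutes
Time used: 11 minutes
Remaining: 253 - 11 = 242 minutes
Percent used: 4.3%
Percent remaining: 95.7%

242


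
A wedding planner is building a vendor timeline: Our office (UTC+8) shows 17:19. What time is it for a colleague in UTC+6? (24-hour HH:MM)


Local time: 17:19 at UTC+8 (offset 8h)
Target zone: UTC+6 (offset 6h)
Difference: 6 - (8) = -2 hours
Calculation: 17 + (-2) = 15
Result: 15:19

15:19


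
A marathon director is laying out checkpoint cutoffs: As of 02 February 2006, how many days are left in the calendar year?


Start: February 02, 2006
End: December 31, 2006
Days left in February: 26
March: 31
April: 30
May: 31
June: 30
... plus remaining months
Sum of remaining months: 306
Total: 26 + 306 = 332

332


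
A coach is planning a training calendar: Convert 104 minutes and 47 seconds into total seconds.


Minutes: 104
Seconds: 47
Convert minutes to seconds: 104 x 60 = 6240
Add remaining seconds: 6240 + 47 = 6287

6287


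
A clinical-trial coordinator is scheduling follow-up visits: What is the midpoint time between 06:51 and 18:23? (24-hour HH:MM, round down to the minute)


Start time: 06:51 = 411 minutes from midnight
End time: 18:23 = 1103 minutes from midnight
Sum: 411 + 1103 = 1514
Midpoint: 1514 / 2 = 757 minutes
Convert: 757 / 60 = 12 hours, 37 minutes
Result: 12:37

12:37


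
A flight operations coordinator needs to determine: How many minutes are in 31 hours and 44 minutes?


Hours: 31
Extra minutes: 44
Minutes per hour: 60
Hours to minutes: 31 x 60 = 1860
Total: 1860 + 44 = 1904

1904


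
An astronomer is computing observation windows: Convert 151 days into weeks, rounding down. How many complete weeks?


Total days: 151
Days per week: 7
Division: 151 / 7 = 21 remainder 4
Complete weeks: 21
Remaining days: 4

21


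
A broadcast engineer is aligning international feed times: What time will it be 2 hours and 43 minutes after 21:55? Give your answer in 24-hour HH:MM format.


Start time: 21:55
Adding: 2 hours 43 minutes
Minutes: 55 + 43 = 98
Minute overflow: 98 >= 60, so carry 1 hour, minutes = 38
Hours: 21 + 2 + 1 = 24
Hour wraparound: 24 mod 24 = 0
Result: 00:38

00:38


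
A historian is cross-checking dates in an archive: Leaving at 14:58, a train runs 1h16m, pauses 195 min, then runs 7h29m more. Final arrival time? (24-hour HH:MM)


Depart: 14:58
Leg 1: +76 min -> 16:14
Layover: +195 min -> 19:29
Leg 2: +449 min -> 02:58
Total travel: 720 minutes = 12h 0m
Arrival: 02:58

02:58


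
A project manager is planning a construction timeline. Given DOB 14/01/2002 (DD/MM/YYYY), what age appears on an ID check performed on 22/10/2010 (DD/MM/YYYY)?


Birth: 2002-01-14
Reference: 2010-10-22
Year difference: 2010 - 2002 = 8
Has birthday (01-14) occurred by 10-22? Yes
Age in full years: 8

8


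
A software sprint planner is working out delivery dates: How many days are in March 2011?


Month: March
Year: 2011
March is a 31-day month
Total: 31 days

31


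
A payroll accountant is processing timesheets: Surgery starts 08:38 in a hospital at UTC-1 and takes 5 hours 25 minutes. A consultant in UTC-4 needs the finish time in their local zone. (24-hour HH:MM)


Start: 08:38 in UTC-1
Step 1 - add duration:
  minutes: 38 + 25 = 63 (carry 1h)
  hours: 8 + 5 + 1 = 14
  end in UTC-1: 14:03
Step 2 - convert UTC-1 -> UTC-4:
  offset difference: -4 - (-1) = -3 hours
  14 + (-3) = 11 -> mod 24 = 11
Result: 11:03 in UTC-4

11:03


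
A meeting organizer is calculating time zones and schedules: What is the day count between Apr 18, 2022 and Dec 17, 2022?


Start date: 2022-04-18
End date: 2022-12-17
Apr 2022: +13 days
May 2022: +31 days
Jun 2022: +30 days
... (6 more months)
Total: 243 days

243


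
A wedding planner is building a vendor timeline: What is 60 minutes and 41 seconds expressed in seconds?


Minutes: 60
Extra seconds: 41
Seconds per minute: 60
Minutes to seconds: 60 x 60 = 3600
Total: 3600 + 41 = 3641

3641


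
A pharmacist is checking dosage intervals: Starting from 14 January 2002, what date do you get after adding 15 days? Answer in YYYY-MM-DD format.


Start: 2002-01-14
Adding 15 days
Days remaining in January: 17
Result: 2002-01-29

2002-01-29


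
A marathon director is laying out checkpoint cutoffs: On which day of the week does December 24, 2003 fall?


Date: 2003-12-24
January 1, 2003 is a Wednesday
Day of year: 358
Offset from Jan 1: 357 days
357 mod 7 = 0
Result: Wednesday

Wednesday


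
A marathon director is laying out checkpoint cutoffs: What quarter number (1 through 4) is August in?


Month: August (month 8)
Q1: January-March (months 1-3)
Q2: April-June (months 4-6)
Q3: July-September (months 7-9)
Q4: October-December (months 10-12)
Month 8 falls in Q3

3


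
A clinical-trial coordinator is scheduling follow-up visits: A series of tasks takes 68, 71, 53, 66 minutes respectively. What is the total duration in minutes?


Durations: 68, 71, 53, 66
Running sum: 68
+ 71 = 139
+ 53 = 192
+ 66 = 258
Total duration: 258 minutes
That is 4 hours and 18 minutes

258


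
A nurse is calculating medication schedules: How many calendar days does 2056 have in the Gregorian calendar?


Year: 2056
Check leap year rules:
Divisible by 4? Yes
Divisible by 100? No
2056 is a leap year
Days: 366

366


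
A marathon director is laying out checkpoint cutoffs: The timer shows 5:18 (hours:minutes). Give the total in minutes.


Hours: 5
Minutes: 18
Convert hours to minutes: 5 x 60 = 300
Add remaining minutes: 300 + 18 = 318

318


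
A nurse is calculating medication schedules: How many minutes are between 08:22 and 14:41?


Start time: 08:22 = 502 minutes from midnight
End time: 14:41 = 881 minutes from midnight
Difference: 881 - 502 = 379 minutes
That is 6 hours and 19 minutes

379


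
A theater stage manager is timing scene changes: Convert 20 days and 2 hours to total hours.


Days: 20
Extra hours: 2
Hours per day: 24
Days to hours: 20 x 24 = 480
Total: 480 + 2 = 482

482


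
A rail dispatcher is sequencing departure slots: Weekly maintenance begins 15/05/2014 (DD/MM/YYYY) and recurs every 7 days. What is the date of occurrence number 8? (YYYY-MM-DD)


First occurrence: 2014-05-15 (occurrence 1)
Each occurrence is 7 days after the previous.
Occurrence 8 is 7 weeks after the first.
7 weeks = 49 days
2014-05-15 + 49 days = 2014-07-03

2014-07-03


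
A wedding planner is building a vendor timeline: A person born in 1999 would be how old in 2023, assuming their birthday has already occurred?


Birth year: 1999
Current year: 2023
Age = current year - birth year
Age = 2023 - 1999 = 24

24


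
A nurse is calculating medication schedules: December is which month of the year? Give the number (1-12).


Calendar month order:
11. November
12. December <--
December is month number 12

12


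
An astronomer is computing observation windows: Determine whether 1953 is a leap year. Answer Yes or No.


Year: 1953
Divisible by 4? 1953 / 4 = 488.25 -> No
Not divisible by 4, so NOT a leap year

No


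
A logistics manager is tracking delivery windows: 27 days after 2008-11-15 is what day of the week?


Start: 2008-11-15 (Saturday)
Step 1 - find target date: add 27 days
  2008-11-15 + 27 days = 2008-12-12
Step 2 - day of week:
  27 mod 7 = 6
  Saturday + 6 days -> Friday
Result: Friday (2008-12-12)

Friday


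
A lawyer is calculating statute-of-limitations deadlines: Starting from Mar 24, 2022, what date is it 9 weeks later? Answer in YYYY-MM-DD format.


Start: 2022-03-24
Weeks to add: 9
Convert to days: 9 x 7 = 63 days
Add 63 days to 2022-03-24
Result: 2022-05-26

2022-05-26


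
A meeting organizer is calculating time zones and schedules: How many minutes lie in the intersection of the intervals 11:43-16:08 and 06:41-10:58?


Interval A: [703, 968] minutes from midnight
Interval B: [401, 658] minutes from midnight
Overlap start = max(703, 401) = 703
Overlap end = min(968, 658) = 658
End <= start, so the intervals do not overlap: 0 minutes

0


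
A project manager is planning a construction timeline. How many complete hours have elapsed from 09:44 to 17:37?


Start: 09:44
End: 17:37
Hour difference: 17 - 9 = 8 hours
Minute difference: 37 - 44 = -7 minutes
Total minutes: 473
Complete hours: 473 / 60 = 7 (remainder 53)

7


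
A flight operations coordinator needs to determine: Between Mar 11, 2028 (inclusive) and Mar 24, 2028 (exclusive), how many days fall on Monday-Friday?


Start: 2028-03-11 (Saturday)
End (exclusive): 2028-03-24 (Friday)
Total calendar days: 13
Full weeks: 13 // 7 = 1 -> 5 weekdays
Remaining 6 days starting on Saturday:
  Sat(-), Sun(-), Mon(w), Tue(w), Wed(w), Thu(w) -> 4 weekdays
Total business days: 5 + 4 = 9

9


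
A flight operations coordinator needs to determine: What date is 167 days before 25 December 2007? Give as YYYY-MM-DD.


Start: 2007-12-25
Subtracting 167 days
Days already passed in December: 25
After going back through December: 142 more days to subtract
November 2007: 30 days, 112 remaining
October 2007: 31 days, 81 remaining
September 2007: 30 days, 51 remaining
August 2007: 31 days, 20 remaining
Result: 2007-07-11

2007-07-11


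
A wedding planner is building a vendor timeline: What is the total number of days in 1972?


Year: 1972
Check leap year rules:
Divisible by 4? Yes
Divisible by 100? No
1972 is a leap year
Days: 366

366


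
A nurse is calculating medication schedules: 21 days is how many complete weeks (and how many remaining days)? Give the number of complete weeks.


Total days: 21
Days per week: 7
Division: 21 / 7 = 3 remainder 0
Complete weeks: 3
Remaining days: 0

3


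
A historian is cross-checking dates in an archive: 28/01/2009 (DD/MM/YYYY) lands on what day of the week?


Date: 2009-01-28
January 1, 2009 is a Thursday
Day of year: 28
Offset from Jan 1: 27 days
27 mod 7 = 6
Result: Wednesday

Wednesday


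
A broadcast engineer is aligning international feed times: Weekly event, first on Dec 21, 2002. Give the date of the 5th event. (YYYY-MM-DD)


First occurrence: 2002-12-21 (occurrence 1)
Each occurrence is 7 days after the previous.
Occurrence 5 is 4 weeks after the first.
4 weeks = 28 days
2002-12-21 + 28 days = 2003-01-18

2003-01-18


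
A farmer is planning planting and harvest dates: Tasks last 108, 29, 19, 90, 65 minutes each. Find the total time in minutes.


Durations: 108, 29, 19, 90, 65
Running sum: 108
+ 29 = 137
+ 19 = 156
+ 90 = 246
+ 65 = 311
Total duration: 311 minutes
That is 5 hours and 11 minutes

311


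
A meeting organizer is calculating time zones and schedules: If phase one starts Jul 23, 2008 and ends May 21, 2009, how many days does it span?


Start date: 2008-07-23
End date: 2009-05-21
Jul 2008: +9 days
Aug 2008: +31 days
Sep 2008: +30 days
... (8 more months)
Total: 302 days

302


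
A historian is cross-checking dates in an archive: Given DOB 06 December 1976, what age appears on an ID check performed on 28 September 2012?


Birth: 1976-12-06
Reference: 2012-09-28
Year difference: 2012 - 1976 = 36
Has birthday (12-06) occurred by 09-28? No
Birthday not yet reached this year -> subtract 1
Age in full years: 35

35


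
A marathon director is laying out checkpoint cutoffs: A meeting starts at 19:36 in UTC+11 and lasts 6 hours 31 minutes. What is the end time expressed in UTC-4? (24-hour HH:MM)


Start: 19:36 in UTC+11
Step 1 - add duration:
  minutes: 36 + 31 = 67 (carry 1h)
  hours: 19 + 6 + 1 = 26
  end in UTC+11: 02:07
Step 2 - convert UTC+11 -> UTC-4:
  offset difference: -4 - (11) = -15 hours
  2 + (-15) = -13 -> mod 24 = 11
Result: 11:07 in UTC-4

11:07


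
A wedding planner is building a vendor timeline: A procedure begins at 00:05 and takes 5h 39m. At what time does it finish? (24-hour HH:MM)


Start time: 00:05
Adding: 5 hours 39 minutes
Minutes: 5 + 39 = 44
Hours: 0 + 5 + 0 = 5
Result: 05:44

05:44


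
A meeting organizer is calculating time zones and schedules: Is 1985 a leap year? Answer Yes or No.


Year: 1985
Divisible by 4? 1985 / 4 = 496.25 -> No
Not divisible by 4, so NOT a leap year

No


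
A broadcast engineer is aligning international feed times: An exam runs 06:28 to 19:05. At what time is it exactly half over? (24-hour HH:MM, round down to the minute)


Start time: 06:28 = 388 minutes from midnight
End time: 19:05 = 1145 minutes from midnight
Sum: 388 + 1145 = 1533
Midpoint: 1533 / 2 = 766 minutes
Convert: 766 / 60 = 12 hours, 46 minutes
Result: 12:46

12:46


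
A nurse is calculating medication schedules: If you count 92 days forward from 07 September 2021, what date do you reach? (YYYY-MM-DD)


Start: 2021-09-07
Adding 92 days
Days remaining in September: 23
After September: 69 days still to add
October 2021: 31 days, 38 remaining
November 2021: 30 days, 8 remaining
December 2021 has 31 days, need 8
Result: 2021-12-08

2021-12-08


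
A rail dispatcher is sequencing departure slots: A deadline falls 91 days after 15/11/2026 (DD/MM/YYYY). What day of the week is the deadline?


Start: 2026-11-15 (Sunday)
Step 1 - find target date: add 91 days
  2026-11-15 + 91 days = 2027-02-14
Step 2 - day of week:
  91 mod 7 = 0
  Sunday + 0 days -> Sunday
Result: Sunday (2027-02-14)

Sunday


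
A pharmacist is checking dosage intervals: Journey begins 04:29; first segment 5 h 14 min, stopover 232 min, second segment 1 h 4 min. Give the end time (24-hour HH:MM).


Depart: 04:29
Leg 1: +314 min -> 09:43
Layover: +232 min -> 13:35
Leg 2: +64 min -> 14:39
Total travel: 610 minutes = 10h 10m
Arrival: 14:39

14:39


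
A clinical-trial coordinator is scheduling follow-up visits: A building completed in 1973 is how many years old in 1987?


Birth year: 1973
Current year: 1987
Age = current year - birth year
Age = 1987 - 1973 = 14

14


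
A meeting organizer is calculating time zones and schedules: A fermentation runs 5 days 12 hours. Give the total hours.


Days: 5
Extra hours: 12
Hours per day: 24
Days to hours: 5 x 24 = 120
Total: 120 + 12 = 132

132


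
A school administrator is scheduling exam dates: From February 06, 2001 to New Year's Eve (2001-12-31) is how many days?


Start: February 06, 2001
End: December 31, 2001
Days left in February: 22
March: 31
April: 30
May: 31
June: 30
... plus remaining months
Sum of remaining months: 306
Total: 22 + 306 = 328

328


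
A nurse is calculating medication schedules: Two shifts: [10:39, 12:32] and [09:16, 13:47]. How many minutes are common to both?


Interval A: [639, 752] minutes from midnight
Interval B: [556, 827] minutes from midnight
Overlap start = max(639, 556) = 639
Overlap end = min(752, 827) = 752
Overlap = 752 - 639 = 113 minutes

113


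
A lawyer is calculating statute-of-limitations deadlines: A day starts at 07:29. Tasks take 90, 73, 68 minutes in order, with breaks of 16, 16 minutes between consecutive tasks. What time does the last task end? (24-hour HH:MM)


Start: 07:29 = 449 min from midnight
  after task 1 (90 min): 08:59
  after break (16 min): 09:15
  after task 2 (73 min): 10:28
  after break (16 min): 10:44
  after task 3 (68 min): 11:52
Total elapsed: 263 minutes
End time: 11:52

11:52


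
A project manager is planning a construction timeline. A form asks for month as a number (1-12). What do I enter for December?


Calendar month order:
11. November
12. December <--
December is month number 12

12


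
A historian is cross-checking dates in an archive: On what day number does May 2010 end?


Month: May
Year: 2010
May is a 31-day month
Total: 31 days

31


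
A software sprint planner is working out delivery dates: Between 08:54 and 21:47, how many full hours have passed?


Start: 08:54
End: 21:47
Hour difference: 21 - 8 = 13 hours
Minute difference: 47 - 54 = -7 minutes
Total minutes: 773
Complete hours: 773 / 60 = 12 (remainder 53)

12


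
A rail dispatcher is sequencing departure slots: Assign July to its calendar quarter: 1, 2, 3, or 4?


Month: July (month 7)
Q1: January-March (months 1-3)
Q2: April-June (months 4-6)
Q3: July-September (months 7-9)
Q4: October-December (months 10-12)
Month 7 falls in Q3

3


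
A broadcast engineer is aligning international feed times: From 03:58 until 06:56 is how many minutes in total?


Start time: 03:58 = 238 minutes from midnight
End time: 06:56 = 416 minutes from midnight
Difference: 416 - 238 = 178 minutes
That is 2 hours and 58 minutes

178


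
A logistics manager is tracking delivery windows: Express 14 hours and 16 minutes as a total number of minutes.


Hours: 14
Extra minutes: 16
Minutes per hour: 60
Hours to minutes: 14 x 60 = 840
Total: 840 + 16 = 856

856


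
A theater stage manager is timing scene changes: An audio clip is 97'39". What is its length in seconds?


Minutes: 97
Seconds: 39
Convert minutes to seconds: 97 x 60 = 5820
Add remaining seconds: 5820 + 39 = 5859

5859


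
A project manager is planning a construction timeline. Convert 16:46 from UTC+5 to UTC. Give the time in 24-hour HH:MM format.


Local time: 16:46 at UTC+5 (offset 5h)
Target zone: UTC (offset 0h)
Difference: 0 - (5) = -5 hours
Calculation: 16 + (-5) = 11
Result: 11:46

11:46


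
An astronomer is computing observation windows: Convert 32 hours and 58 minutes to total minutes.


Hours: 32
Minutes: 58
Convert hours to minutes: 32 x 60 = 1920
Add remaining minutes: 1920 + 58 = 1978

1978


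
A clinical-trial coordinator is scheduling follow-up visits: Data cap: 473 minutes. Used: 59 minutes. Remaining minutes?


Total budget: 473 minutes
Time used: 59 minutes
Remaining: 473 - 59 = 414 minutes
Percent used: 12.5%
Percent remaining: 87.5%

414


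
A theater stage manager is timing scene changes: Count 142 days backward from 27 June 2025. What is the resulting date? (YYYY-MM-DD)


Start: 2025-06-27
Subtracting 142 days
Days already passed in June: 27
After going back through June: 115 more days to subtract
May 2025: 31 days, 84 remaining
April 2025: 30 days, 54 remaining
March 2025: 31 days, 23 remaining
February 2025 has 28 days, need 23
Result: 2025-02-05

2025-02-05


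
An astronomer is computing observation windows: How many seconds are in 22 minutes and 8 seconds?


Minutes: 22
Extra seconds: 8
Seconds per minute: 60
Minutes to seconds: 22 x 60 = 1320
Total: 1320 + 8 = 1328

1328


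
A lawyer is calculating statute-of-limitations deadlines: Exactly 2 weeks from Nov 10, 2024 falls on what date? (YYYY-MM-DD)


Start: 2024-11-10
Weeks to add: 2
Convert to days: 2 x 7 = 14 days
Add 14 days to 2024-11-10
Result: 2024-11-24

2024-11-24


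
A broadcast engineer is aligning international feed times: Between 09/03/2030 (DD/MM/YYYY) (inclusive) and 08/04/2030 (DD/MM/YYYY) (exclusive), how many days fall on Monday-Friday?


Start: 2030-03-09 (Saturday)
End (exclusive): 2030-04-08 (Monday)
Total calendar days: 30
Full weeks: 30 // 7 = 4 -> 20 weekdays
Remaining 2 days starting on Saturday:
  Sat(-), Sun(-) -> 0 weekdays
Total business days: 20 + 0 = 20

20


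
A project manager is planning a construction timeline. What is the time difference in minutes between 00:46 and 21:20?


Start time: 00:46 = 46 minutes from midnight
End time: 21:20 = 1280 minutes from midnight
Difference: 1280 - 46 = 1234 minutes
That is 20 hours and 34 minutes

1234


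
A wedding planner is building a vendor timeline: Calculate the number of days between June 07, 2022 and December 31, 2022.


Start: June 07, 2022
End: December 31, 2022
Days left in June: 23
July: 31
August: 31
September: 30
October: 31
... plus remaining months
Sum of remaining months: 184
Total: 23 + 184 = 207

207


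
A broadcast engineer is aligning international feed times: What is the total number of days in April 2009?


Month: April
Year: 2009
April is a 30-day month
Total: 30 days

30


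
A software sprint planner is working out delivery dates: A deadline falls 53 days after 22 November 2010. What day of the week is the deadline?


Start: 2010-11-22 (Monday)
Step 1 - find target date: add 53 days
  2010-11-22 + 53 days = 2011-01-14
Step 2 - day of week:
  53 mod 7 = 4
  Monday + 4 days -> Friday
Result: Friday (2011-01-14)

Friday


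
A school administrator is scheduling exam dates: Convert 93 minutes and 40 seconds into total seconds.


Minutes: 93
Seconds: 40
Convert minutes to seconds: 93 x 60 = 5580
Add remaining seconds: 5580 + 40 = 5620

5620


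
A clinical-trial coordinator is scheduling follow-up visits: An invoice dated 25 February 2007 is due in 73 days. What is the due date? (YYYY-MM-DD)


Start: 2007-02-25
Adding 73 days
Days remaining in February: 3
After February: 70 days still to add
March 2007: 31 days, 39 remaining
April 2007: 30 days, 9 remaining
May 2007 has 31 days, need 9
Result: 2007-05-09

2007-05-09


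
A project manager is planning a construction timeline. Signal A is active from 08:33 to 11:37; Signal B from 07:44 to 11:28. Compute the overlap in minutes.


Interval A: [513, 697] minutes from midnight
Interval B: [464, 688] minutes from midnight
Overlap start = max(513, 464) = 513
Overlap end = min(697, 688) = 688
Overlap = 688 - 513 = 175 minutes

175


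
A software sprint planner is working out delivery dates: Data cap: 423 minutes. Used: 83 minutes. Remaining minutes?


Total budget: 423 minutes
Time used: 83 minutes
Remaining: 423 - 83 = 340 minutes
Percent used: 19.6%
Percent remaining: 80.4%

340


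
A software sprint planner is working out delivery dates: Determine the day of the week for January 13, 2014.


Date: 2014-01-13
January 1, 2014 is a Wednesday
Day of year: 13
Offset from Jan 1: 12 days
12 mod 7 = 5
Result: Monday

Monday


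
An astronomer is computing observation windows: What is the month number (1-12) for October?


Calendar month order:
9. September
10. October <--
11. November
October is month number 10

10


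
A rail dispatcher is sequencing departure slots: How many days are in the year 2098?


Year: 2098
Check leap year rules:
Divisible by 4? No
2098 is not a leap year
Days: 365

365


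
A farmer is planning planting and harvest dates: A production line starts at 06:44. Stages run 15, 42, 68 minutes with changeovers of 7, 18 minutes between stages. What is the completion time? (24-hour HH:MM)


Start: 06:44 = 404 min from midnight
  after task 1 (15 min): 06:59
  after break (7 min): 07:06
  after task 2 (42 min): 07:48
  after break (18 min): 08:06
  after task 3 (68 min): 09:14
Total elapsed: 150 minutes
End time: 09:14

09:14


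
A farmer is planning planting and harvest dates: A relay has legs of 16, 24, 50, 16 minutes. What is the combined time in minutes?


Durations: 16, 24, 50, 16
Running sum: 16
+ 24 = 40
+ 50 = 90
+ 16 = 106
Total duration: 106 minutes
That is 1 hours and 46 minutes

106


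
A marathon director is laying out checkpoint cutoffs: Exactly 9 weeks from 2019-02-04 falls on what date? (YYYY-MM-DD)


Start: 2019-02-04
Weeks to add: 9
Convert to days: 9 x 7 = 63 days
Add 63 days to 2019-02-04
Result: 2019-04-08

2019-04-08


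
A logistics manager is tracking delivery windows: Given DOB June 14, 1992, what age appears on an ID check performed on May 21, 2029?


Birth: 1992-06-14
Reference: 2029-05-21
Year difference: 2029 - 1992 = 37
Has birthday (06-14) occurred by 05-21? No
Birthday not yet reached this year -> subtract 1
Age in full years: 36

36


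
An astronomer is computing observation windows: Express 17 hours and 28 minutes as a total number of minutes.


Hours: 17
Extra minutes: 28
Minutes per hour: 60
Hours to minutes: 17 x 60 = 1020
Total: 1020 + 28 = 1048

1048


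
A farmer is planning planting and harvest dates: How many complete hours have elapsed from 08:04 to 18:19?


Start: 08:04
End: 18:19
Hour difference: 18 - 8 = 10 hours
Minute difference: 19 - 4 = 15 minutes
Total minutes: 615
Complete hours: 615 / 60 = 10 (remainder 15)

10


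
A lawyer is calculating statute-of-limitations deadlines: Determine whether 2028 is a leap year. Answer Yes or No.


Year: 2028
Divisible by 4? 2028 / 4 = 507.0 -> Yes
Divisible by 100? 2028 / 100 = 20.28 -> No
Divisible by 4 but not 100, so it IS a leap year

Yes


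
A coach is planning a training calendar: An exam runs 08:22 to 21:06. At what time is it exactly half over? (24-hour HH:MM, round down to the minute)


Start time: 08:22 = 502 minutes from midnight
End time: 21:06 = 1266 minutes from midnight
Sum: 502 + 1266 = 1768
Midpoint: 1768 / 2 = 884 minutes
Convert: 884 / 60 = 14 hours, 44 minutes
Result: 14:44

14:44


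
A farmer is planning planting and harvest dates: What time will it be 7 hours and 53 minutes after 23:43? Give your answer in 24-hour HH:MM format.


Start time: 23:43
Adding: 7 hours 53 minutes
Minutes: 43 + 53 = 96
Minute overflow: 96 >= 60, so carry 1 hour, minutes = 36
Hours: 23 + 7 + 1 = 31
Hour wraparound: 31 mod 24 = 7
Result: 07:36

07:36


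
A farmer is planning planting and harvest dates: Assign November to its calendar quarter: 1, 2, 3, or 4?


Month: November (month 11)
Q1: January-March (months 1-3)
Q2: April-June (months 4-6)
Q3: July-September (months 7-9)
Q4: October-December (months 10-12)
Month 11 falls in Q4

4


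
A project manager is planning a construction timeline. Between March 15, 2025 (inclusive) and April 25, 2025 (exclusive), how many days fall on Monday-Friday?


Start: 2025-03-15 (Saturday)
End (exclusive): 2025-04-25 (Friday)
Total calendar days: 41
Full weeks: 41 // 7 = 5 -> 25 weekdays
Remaining 6 days starting on Saturday:
  Sat(-), Sun(-), Mon(w), Tue(w), Wed(w), Thu(w) -> 4 weekdays
Total business days: 25 + 4 = 29

29


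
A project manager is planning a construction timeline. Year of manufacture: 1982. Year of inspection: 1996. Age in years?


Birth year: 1982
Current year: 1996
Age = current year - birth year
Age = 1996 - 1982 = 14

14


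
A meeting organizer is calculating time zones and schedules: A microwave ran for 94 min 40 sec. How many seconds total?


Minutes: 94
Extra seconds: 40
Seconds per minute: 60
Minutes to seconds: 94 x 60 = 5640
Total: 5640 + 40 = 5680

5680


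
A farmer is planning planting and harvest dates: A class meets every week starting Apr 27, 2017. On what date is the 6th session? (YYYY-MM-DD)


First occurrence: 2017-04-27 (occurrence 1)
Each occurrence is 7 days after the previous.
Occurrence 6 is 5 weeks after the first.
5 weeks = 35 days
2017-04-27 + 35 days = 2017-06-01

2017-06-01


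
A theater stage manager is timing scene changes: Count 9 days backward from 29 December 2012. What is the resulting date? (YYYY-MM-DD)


Start: 2012-12-29
Subtracting 9 days
Days already passed in December: 29
Result: 2012-12-20

2012-12-20


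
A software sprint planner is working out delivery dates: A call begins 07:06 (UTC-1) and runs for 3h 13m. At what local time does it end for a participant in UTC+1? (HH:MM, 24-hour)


Start: 07:06 in UTC-1
Step 1 - add duration:
  minutes: 6 + 13 = 19
  hours: 7 + 3 + 0 = 10
  end in UTC-1: 10:19
Step 2 - convert UTC-1 -> UTC+1:
  offset difference: 1 - (-1) = 2 hours
  10 + (2) = 12 -> mod 24 = 12
Result: 12:19 in UTC+1

12:19


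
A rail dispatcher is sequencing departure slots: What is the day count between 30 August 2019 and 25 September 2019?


Start date: 2019-08-30
End date: 2019-09-25
Aug 2019: +2 days
Sep 2019: +24 days
Total: 26 days

26


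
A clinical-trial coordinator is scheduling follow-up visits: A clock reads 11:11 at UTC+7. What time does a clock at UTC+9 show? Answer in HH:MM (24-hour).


Local time: 11:11 at UTC+7 (offset 7h)
Target zone: UTC+9 (offset 9h)
Difference: 9 - (7) = 2 hours
Calculation: 11 + (2) = 13
Result: 13:11

13:11


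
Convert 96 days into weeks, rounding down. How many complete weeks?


Total days: 96
Days per week: 7
Division: 96 / 7 = 13 remainder 5
Complete weeks: 13
Remaining days: 5

13


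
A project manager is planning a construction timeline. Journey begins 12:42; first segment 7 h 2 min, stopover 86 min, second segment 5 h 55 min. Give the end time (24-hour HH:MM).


Depart: 12:42
Leg 1: +422 min -> 19:44
Layover: +86 min -> 21:10
Leg 2: +355 min -> 03:05
Total travel: 863 minutes = 14h 23m
Arrival: 03:05

03:05


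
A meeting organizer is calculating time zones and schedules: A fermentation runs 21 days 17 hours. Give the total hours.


Days: 21
Extra hours: 17
Hours per day: 24
Days to hours: 21 x 24 = 504
Total: 504 + 17 = 521

521


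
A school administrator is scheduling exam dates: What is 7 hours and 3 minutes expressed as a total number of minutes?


Hours: 7
Minutes: 3
Convert hours to minutes: 7 x 60 = 420
Add remaining minutes: 420 + 3 = 423

423


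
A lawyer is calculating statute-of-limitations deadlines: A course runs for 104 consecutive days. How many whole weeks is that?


Total days: 104
Days per week: 7
Division: 104 / 7 = 14 remainder 6
Complete weeks: 14
Remaining days: 6

14


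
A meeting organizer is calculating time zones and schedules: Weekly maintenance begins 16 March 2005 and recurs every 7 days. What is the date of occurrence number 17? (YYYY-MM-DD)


First occurrence: 2005-03-16 (occurrence 1)
Each occurrence is 7 days after the previous.
Occurrence 17 is 16 weeks after the first.
16 weeks = 112 days
2005-03-16 + 112 days = 2005-07-06

2005-07-06


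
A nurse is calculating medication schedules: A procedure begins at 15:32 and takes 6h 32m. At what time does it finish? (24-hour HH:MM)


Start time: 15:32
Adding: 6 hours 32 minutes
Minutes: 32 + 32 = 64
Minute overflow: 64 >= 60, so carry 1 hour, minutes = 4
Hours: 15 + 6 + 1 = 22
Result: 22:04

22:04


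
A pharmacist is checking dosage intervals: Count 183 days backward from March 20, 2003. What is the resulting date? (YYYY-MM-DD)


Start: 2003-03-20
Subtracting 183 days
Days already passed in March: 20
After going back through March: 163 more days to subtract
February 2003: 28 days, 135 remaining
January 2003: 31 days, 104 remaining
December 2002: 31 days, 73 remaining
November 2002: 30 days, 43 remaining
Result: 2002-09-18

2002-09-18


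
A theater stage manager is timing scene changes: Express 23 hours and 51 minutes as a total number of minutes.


Hours: 23
Extra minutes: 51
Minutes per hour: 60
Hours to minutes: 23 x 60 = 1380
Total: 1380 + 51 = 1431

1431


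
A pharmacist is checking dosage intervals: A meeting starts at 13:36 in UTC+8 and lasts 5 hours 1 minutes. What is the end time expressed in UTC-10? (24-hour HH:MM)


Start: 13:36 in UTC+8
Step 1 - add duration:
  minutes: 36 + 1 = 37
  hours: 13 + 5 + 0 = 18
  end in UTC+8: 18:37
Step 2 - convert UTC+8 -> UTC-10:
  offset difference: -10 - (8) = -18 hours
  18 + (-18) = 0 -> mod 24 = 0
Result: 00:37 in UTC-10

00:37


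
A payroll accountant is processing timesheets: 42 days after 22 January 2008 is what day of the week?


Start: 2008-01-22 (Tuesday)
Step 1 - find target date: add 42 days
  2008-01-22 + 42 days = 2008-03-04
Step 2 - day of week:
  42 mod 7 = 0
  Tuesday + 0 days -> Tuesday
Result: Tuesday (2008-03-04)

Tuesday


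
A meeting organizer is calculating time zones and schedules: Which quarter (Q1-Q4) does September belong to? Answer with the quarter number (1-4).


Month: September (month 9)
Q1: January-March (months 1-3)
Q2: April-June (months 4-6)
Q3: July-September (months 7-9)
Q4: October-December (months 10-12)
Month 9 falls in Q3

3
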